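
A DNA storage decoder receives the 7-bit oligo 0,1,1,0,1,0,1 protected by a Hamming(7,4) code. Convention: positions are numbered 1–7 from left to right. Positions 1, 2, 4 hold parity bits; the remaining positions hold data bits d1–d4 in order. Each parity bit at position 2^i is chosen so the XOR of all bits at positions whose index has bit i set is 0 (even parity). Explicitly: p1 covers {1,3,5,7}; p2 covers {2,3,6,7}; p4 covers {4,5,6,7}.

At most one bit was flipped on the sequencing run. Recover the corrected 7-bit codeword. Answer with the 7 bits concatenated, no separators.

0100101

s1 (pos 1,3,5,7): 0⊕1⊕1⊕1 = 1
s2 (pos 2,3,6,7): 1⊕1⊕0⊕1 = 1
s4 (pos 4,5,6,7): 0⊕1⊕0⊕1 = 0
Syndrome s4…s1 = 011 → error at position 3.
Flip position 3: 0110101 → 0100101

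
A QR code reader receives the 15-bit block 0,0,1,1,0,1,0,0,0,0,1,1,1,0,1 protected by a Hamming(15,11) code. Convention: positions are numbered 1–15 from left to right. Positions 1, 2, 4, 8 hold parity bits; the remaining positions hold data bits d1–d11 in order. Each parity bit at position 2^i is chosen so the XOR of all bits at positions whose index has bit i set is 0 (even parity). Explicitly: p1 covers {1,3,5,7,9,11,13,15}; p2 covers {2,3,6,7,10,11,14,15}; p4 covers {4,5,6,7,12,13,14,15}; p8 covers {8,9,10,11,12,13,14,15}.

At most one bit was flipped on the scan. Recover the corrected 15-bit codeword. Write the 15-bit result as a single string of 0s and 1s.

001001000011101

s1 (pos 1,3,5,7,9,11,13,15): 0⊕1⊕0⊕0⊕0⊕1⊕1⊕1 = 0
s2 (pos 2,3,6,7,10,11,14,15): 0⊕1⊕1⊕0⊕0⊕1⊕0⊕1 = 0
s4 (pos 4,5,6,7,12,13,14,15): 1⊕0⊕1⊕0⊕1⊕1⊕0⊕1 = 1
s8 (pos 8,9,10,11,12,13,14,15): 0⊕0⊕0⊕1⊕1⊕1⊕0⊕1 = 0
Syndrome s8…s1 = 0100 → error at position 4.
Flip position 4: 001101000011101 → 001001000011101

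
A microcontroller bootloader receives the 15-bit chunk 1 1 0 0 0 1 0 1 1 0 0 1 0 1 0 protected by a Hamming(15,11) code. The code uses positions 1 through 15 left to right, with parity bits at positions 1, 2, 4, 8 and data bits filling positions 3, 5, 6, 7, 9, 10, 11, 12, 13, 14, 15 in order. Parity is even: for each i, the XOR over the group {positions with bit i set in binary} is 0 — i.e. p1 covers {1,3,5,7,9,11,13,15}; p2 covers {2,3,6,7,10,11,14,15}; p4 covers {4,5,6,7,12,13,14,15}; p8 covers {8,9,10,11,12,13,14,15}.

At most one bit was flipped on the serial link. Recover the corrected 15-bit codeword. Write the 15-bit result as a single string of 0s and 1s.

s1 (pos 1,3,5,7,9,11,13,15): 1⊕0⊕0⊕0⊕1⊕0⊕0⊕0 = 0
s2 (pos 2,3,6,7,10,11,14,15): 1⊕0⊕1⊕0⊕0⊕0⊕1⊕0 = 1
s4 (pos 4,5,6,7,12,13,14,15): 0⊕0⊕1⊕0⊕1⊕0⊕1⊕0 = 1
s8 (pos 8,9,10,11,12,13,14,15): 1⊕1⊕0⊕0⊕1⊕0⊕1⊕0 = 0
Syndrome s8…s1 = 0110 → error at position 6.
Flip position 6: 110001011001010 → 110000011001010

110000011001010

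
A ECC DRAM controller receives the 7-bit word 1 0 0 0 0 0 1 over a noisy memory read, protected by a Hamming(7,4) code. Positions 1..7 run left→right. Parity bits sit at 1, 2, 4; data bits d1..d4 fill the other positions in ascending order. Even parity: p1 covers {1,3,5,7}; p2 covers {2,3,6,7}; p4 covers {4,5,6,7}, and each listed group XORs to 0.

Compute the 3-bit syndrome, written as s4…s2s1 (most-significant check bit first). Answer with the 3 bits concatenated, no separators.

s1 (pos 1,3,5,7): 1⊕0⊕0⊕1 = 0
s2 (pos 2,3,6,7): 0⊕0⊕0⊕1 = 1
s4 (pos 4,5,6,7): 0⊕0⊕0⊕1 = 1
Syndrome s4…s1 = 110 → error at position 6.

110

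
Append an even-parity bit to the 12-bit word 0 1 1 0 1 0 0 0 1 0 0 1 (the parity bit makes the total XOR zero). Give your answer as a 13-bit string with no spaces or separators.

XOR of the 12 data bits: 0⊕1⊕1⊕0⊕1⊕0⊕0⊕0⊕1⊕0⊕0⊕1 = 1
Parity bit = 1 (so all 13 bits XOR to 0).

0110100010011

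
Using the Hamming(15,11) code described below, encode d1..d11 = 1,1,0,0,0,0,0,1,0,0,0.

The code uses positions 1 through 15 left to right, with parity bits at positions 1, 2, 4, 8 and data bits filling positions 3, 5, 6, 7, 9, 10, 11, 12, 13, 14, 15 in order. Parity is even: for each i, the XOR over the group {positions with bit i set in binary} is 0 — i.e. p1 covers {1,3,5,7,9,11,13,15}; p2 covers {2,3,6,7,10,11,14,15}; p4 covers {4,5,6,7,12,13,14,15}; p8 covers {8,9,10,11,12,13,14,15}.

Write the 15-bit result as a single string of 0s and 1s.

Place data at non-parity positions: p1 p2 1 p4 1 0 0 p8 0 0 0 1 0 0 0
p1 (pos 1,3,5,7,9,11,13,15): XOR of data positions = 1⊕1⊕0⊕0⊕0⊕0⊕0 = 0
p2 (pos 2,3,6,7,10,11,14,15): XOR of data positions = 1⊕0⊕0⊕0⊕0⊕0⊕0 = 1
p4 (pos 4,5,6,7,12,13,14,15): XOR of data positions = 1⊕0⊕0⊕1⊕0⊕0⊕0 = 0
p8 (pos 8,9,10,11,12,13,14,15): XOR of data positions = 0⊕0⊕0⊕1⊕0⊕0⊕0 = 1
Codeword: 011010010001000

011010010001000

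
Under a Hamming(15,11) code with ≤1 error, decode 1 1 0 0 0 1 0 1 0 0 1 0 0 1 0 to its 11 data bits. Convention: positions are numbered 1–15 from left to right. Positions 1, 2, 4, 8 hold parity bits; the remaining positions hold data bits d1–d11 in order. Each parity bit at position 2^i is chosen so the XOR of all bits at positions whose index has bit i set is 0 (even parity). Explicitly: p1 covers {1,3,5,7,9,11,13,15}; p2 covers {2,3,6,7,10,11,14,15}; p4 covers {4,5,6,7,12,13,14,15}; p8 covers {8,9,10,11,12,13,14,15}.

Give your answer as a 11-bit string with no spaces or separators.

00100010010

s1 (pos 1,3,5,7,9,11,13,15): 1⊕0⊕0⊕0⊕0⊕1⊕0⊕0 = 0
s2 (pos 2,3,6,7,10,11,14,15): 1⊕0⊕1⊕0⊕0⊕1⊕1⊕0 = 0
s4 (pos 4,5,6,7,12,13,14,15): 0⊕0⊕1⊕0⊕0⊕0⊕1⊕0 = 0
s8 (pos 8,9,10,11,12,13,14,15): 1⊕0⊕0⊕1⊕0⊕0⊕1⊕0 = 1
Syndrome s8…s1 = 1000 → error at position 8.
Flip position 8: 110001010010010 → 110001000010010
Read data bits from positions 3,5,6,7,9,10,11,12,13,14,15: 00100010010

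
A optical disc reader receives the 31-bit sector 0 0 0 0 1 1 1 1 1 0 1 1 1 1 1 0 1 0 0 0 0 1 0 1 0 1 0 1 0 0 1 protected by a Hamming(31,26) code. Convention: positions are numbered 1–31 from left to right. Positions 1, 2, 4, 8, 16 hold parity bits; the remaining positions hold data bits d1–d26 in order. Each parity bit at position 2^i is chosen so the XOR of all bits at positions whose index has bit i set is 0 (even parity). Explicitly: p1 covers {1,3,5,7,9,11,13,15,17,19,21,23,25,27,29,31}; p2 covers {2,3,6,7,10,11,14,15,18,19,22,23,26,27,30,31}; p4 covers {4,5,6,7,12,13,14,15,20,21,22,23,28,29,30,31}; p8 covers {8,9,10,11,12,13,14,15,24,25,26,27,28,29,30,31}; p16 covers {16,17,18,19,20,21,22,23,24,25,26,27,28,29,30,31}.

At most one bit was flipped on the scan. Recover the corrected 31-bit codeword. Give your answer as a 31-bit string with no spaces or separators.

s1 (pos 1,3,5,7,9,11,13,15,17,19,21,23,25,27,29,31): 0⊕0⊕1⊕1⊕1⊕1⊕1⊕1⊕1⊕0⊕0⊕0⊕0⊕0⊕0⊕1 = 0
s2 (pos 2,3,6,7,10,11,14,15,18,19,22,23,26,27,30,31): 0⊕0⊕1⊕1⊕0⊕1⊕1⊕1⊕0⊕0⊕1⊕0⊕1⊕0⊕0⊕1 = 0
s4 (pos 4,5,6,7,12,13,14,15,20,21,22,23,28,29,30,31): 0⊕1⊕1⊕1⊕1⊕1⊕1⊕1⊕0⊕0⊕1⊕0⊕1⊕0⊕0⊕1 = 0
s8 (pos 8,9,10,11,12,13,14,15,24,25,26,27,28,29,30,31): 1⊕1⊕0⊕1⊕1⊕1⊕1⊕1⊕1⊕0⊕1⊕0⊕1⊕0⊕0⊕1 = 1
s16 (pos 16,17,18,19,20,21,22,23,24,25,26,27,28,29,30,31): 0⊕1⊕0⊕0⊕0⊕0⊕1⊕0⊕1⊕0⊕1⊕0⊕1⊕0⊕0⊕1 = 0
Syndrome s16…s1 = 01000 → error at position 8.
Flip position 8: 0000111110111110100001010101001 → 0000111010111110100001010101001

0000111010111110100001010101001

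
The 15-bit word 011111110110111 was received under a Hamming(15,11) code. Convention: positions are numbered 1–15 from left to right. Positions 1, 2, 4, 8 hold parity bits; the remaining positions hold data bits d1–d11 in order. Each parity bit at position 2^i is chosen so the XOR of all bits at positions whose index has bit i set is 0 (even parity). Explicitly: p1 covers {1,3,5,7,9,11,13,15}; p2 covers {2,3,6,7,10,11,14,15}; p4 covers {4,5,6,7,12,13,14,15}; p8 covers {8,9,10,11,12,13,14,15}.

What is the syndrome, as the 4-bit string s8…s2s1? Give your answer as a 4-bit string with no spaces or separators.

s1 (pos 1,3,5,7,9,11,13,15): 0⊕1⊕1⊕1⊕0⊕1⊕1⊕1 = 0
s2 (pos 2,3,6,7,10,11,14,15): 1⊕1⊕1⊕1⊕1⊕1⊕1⊕1 = 0
s4 (pos 4,5,6,7,12,13,14,15): 1⊕1⊕1⊕1⊕0⊕1⊕1⊕1 = 1
s8 (pos 8,9,10,11,12,13,14,15): 1⊕0⊕1⊕1⊕0⊕1⊕1⊕1 = 0
Syndrome s8…s1 = 0100 → error at position 4.

0100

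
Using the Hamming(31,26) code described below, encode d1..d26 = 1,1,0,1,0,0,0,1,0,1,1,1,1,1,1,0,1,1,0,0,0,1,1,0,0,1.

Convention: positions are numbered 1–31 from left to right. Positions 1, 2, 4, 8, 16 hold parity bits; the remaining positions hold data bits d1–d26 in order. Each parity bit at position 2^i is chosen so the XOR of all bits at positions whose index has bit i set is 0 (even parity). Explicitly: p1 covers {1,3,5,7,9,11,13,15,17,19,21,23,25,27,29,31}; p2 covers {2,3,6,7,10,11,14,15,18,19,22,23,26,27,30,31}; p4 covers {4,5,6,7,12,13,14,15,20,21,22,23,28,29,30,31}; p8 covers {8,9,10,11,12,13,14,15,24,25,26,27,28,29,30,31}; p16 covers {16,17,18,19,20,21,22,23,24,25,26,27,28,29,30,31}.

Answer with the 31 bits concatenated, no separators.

1010101000010111111101100011001

Place data at non-parity positions: p1 p2 1 p4 1 0 1 p8 0 0 0 1 0 1 1 p16 1 1 1 1 0 1 1 0 0 0 1 1 0 0 1
p1 (pos 1,3,5,7,9,11,13,15,17,19,21,23,25,27,29,31): XOR of data positions = 1⊕1⊕1⊕0⊕0⊕0⊕1⊕1⊕1⊕0⊕1⊕0⊕1⊕0⊕1 = 1
p2 (pos 2,3,6,7,10,11,14,15,18,19,22,23,26,27,30,31): XOR of data positions = 1⊕0⊕1⊕0⊕0⊕1⊕1⊕1⊕1⊕1⊕1⊕0⊕1⊕0⊕1 = 0
p4 (pos 4,5,6,7,12,13,14,15,20,21,22,23,28,29,30,31): XOR of data positions = 1⊕0⊕1⊕1⊕0⊕1⊕1⊕1⊕0⊕1⊕1⊕1⊕0⊕0⊕1 = 0
p8 (pos 8,9,10,11,12,13,14,15,24,25,26,27,28,29,30,31): XOR of data positions = 0⊕0⊕0⊕1⊕0⊕1⊕1⊕0⊕0⊕0⊕1⊕1⊕0⊕0⊕1 = 0
p16 (pos 16,17,18,19,20,21,22,23,24,25,26,27,28,29,30,31): XOR of data positions = 1⊕1⊕1⊕1⊕0⊕1⊕1⊕0⊕0⊕0⊕1⊕1⊕0⊕0⊕1 = 1
Codeword: 1010101000010111111101100011001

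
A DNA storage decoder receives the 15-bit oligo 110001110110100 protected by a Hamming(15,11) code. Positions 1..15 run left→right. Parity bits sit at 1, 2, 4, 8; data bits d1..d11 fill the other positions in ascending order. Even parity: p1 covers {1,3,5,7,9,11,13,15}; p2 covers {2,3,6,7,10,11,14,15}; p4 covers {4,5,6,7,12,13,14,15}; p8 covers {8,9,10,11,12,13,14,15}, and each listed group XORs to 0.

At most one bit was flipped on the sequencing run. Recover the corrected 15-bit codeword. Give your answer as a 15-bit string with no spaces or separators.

s1 (pos 1,3,5,7,9,11,13,15): 1⊕0⊕0⊕1⊕0⊕1⊕1⊕0 = 0
s2 (pos 2,3,6,7,10,11,14,15): 1⊕0⊕1⊕1⊕1⊕1⊕0⊕0 = 1
s4 (pos 4,5,6,7,12,13,14,15): 0⊕0⊕1⊕1⊕0⊕1⊕0⊕0 = 1
s8 (pos 8,9,10,11,12,13,14,15): 1⊕0⊕1⊕1⊕0⊕1⊕0⊕0 = 0
Syndrome s8…s1 = 0110 → error at position 6.
Flip position 6: 110001110110100 → 110000110110100

110000110110100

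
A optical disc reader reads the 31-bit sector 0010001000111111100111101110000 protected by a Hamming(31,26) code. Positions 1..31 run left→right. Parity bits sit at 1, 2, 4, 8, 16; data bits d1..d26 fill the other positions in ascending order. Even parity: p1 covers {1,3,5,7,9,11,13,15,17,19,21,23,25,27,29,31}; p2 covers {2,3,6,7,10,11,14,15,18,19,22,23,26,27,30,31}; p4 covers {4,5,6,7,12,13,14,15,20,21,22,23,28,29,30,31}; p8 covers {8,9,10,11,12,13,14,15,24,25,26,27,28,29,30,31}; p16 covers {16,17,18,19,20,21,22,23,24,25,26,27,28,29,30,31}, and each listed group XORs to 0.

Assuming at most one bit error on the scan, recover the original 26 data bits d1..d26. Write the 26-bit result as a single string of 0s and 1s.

s1 (pos 1,3,5,7,9,11,13,15,17,19,21,23,25,27,29,31): 0⊕1⊕0⊕1⊕0⊕1⊕1⊕1⊕1⊕0⊕1⊕1⊕1⊕1⊕0⊕0 = 0
s2 (pos 2,3,6,7,10,11,14,15,18,19,22,23,26,27,30,31): 0⊕1⊕0⊕1⊕0⊕1⊕1⊕1⊕0⊕0⊕1⊕1⊕1⊕1⊕0⊕0 = 1
s4 (pos 4,5,6,7,12,13,14,15,20,21,22,23,28,29,30,31): 0⊕0⊕0⊕1⊕1⊕1⊕1⊕1⊕1⊕1⊕1⊕1⊕0⊕0⊕0⊕0 = 1
s8 (pos 8,9,10,11,12,13,14,15,24,25,26,27,28,29,30,31): 0⊕0⊕0⊕1⊕1⊕1⊕1⊕1⊕0⊕1⊕1⊕1⊕0⊕0⊕0⊕0 = 0
s16 (pos 16,17,18,19,20,21,22,23,24,25,26,27,28,29,30,31): 1⊕1⊕0⊕0⊕1⊕1⊕1⊕1⊕0⊕1⊕1⊕1⊕0⊕0⊕0⊕0 = 1
Syndrome s16…s1 = 10110 → error at position 22.
Flip position 22: 0010001000111111100111101110000 → 0010001000111111100110101110000
Read data bits from positions 3,5,6,7,9,10,11,12,13,14,15,17,18,19,20,21,22,23,24,25,26,27,28,29,30,31: 10010011111100110101110000

10010011111100110101110000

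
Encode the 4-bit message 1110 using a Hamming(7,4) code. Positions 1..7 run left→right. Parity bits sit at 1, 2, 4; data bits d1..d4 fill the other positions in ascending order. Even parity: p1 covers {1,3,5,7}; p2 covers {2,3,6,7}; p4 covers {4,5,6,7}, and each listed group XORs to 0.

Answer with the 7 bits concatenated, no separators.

0010110

Place data at non-parity positions: p1 p2 1 p4 1 1 0
p1 (pos 1,3,5,7): XOR of data positions = 1⊕1⊕0 = 0
p2 (pos 2,3,6,7): XOR of data positions = 1⊕1⊕0 = 0
p4 (pos 4,5,6,7): XOR of data positions = 1⊕1⊕0 = 0
Codeword: 0010110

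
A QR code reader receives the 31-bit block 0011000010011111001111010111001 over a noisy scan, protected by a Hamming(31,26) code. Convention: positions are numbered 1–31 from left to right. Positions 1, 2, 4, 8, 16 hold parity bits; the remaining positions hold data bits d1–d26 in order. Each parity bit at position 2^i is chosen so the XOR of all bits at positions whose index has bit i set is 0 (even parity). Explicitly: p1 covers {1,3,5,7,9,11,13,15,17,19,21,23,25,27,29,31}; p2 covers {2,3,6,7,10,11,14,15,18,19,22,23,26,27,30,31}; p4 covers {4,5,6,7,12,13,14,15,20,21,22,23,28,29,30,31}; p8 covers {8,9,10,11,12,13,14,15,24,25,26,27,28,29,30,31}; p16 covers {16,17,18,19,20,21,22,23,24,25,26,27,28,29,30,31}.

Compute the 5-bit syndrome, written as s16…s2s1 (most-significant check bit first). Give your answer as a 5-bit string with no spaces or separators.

s1 (pos 1,3,5,7,9,11,13,15,17,19,21,23,25,27,29,31): 0⊕1⊕0⊕0⊕1⊕0⊕1⊕1⊕0⊕1⊕1⊕0⊕0⊕1⊕0⊕1 = 0
s2 (pos 2,3,6,7,10,11,14,15,18,19,22,23,26,27,30,31): 0⊕1⊕0⊕0⊕0⊕0⊕1⊕1⊕0⊕1⊕1⊕0⊕1⊕1⊕0⊕1 = 0
s4 (pos 4,5,6,7,12,13,14,15,20,21,22,23,28,29,30,31): 1⊕0⊕0⊕0⊕1⊕1⊕1⊕1⊕1⊕1⊕1⊕0⊕1⊕0⊕0⊕1 = 0
s8 (pos 8,9,10,11,12,13,14,15,24,25,26,27,28,29,30,31): 0⊕1⊕0⊕0⊕1⊕1⊕1⊕1⊕1⊕0⊕1⊕1⊕1⊕0⊕0⊕1 = 0
s16 (pos 16,17,18,19,20,21,22,23,24,25,26,27,28,29,30,31): 1⊕0⊕0⊕1⊕1⊕1⊕1⊕0⊕1⊕0⊕1⊕1⊕1⊕0⊕0⊕1 = 0
Syndrome s16…s1 = 00000 → no error.

00000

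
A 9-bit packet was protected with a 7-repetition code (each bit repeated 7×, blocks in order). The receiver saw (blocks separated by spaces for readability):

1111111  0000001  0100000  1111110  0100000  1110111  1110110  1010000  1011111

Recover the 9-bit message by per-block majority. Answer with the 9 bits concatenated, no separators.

100101101

Block 1 (1111111): 7 ones → 1
Block 2 (0000001): 1 one → 0
Block 3 (0100000): 1 one → 0
Block 4 (1111110): 6 ones → 1
Block 5 (0100000): 1 one → 0
Block 6 (1110111): 6 ones → 1
Block 7 (1110110): 5 ones → 1
Block 8 (1010000): 2 ones → 0
Block 9 (1011111): 6 ones → 1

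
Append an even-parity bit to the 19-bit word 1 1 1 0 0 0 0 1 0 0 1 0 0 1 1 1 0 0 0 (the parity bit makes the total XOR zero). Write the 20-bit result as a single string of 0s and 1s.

11100001001001110000

XOR of the 19 data bits: 1⊕1⊕1⊕0⊕0⊕0⊕0⊕1⊕0⊕0⊕1⊕0⊕0⊕1⊕1⊕1⊕0⊕0⊕0 = 0
Parity bit = 0 (so all 20 bits XOR to 0).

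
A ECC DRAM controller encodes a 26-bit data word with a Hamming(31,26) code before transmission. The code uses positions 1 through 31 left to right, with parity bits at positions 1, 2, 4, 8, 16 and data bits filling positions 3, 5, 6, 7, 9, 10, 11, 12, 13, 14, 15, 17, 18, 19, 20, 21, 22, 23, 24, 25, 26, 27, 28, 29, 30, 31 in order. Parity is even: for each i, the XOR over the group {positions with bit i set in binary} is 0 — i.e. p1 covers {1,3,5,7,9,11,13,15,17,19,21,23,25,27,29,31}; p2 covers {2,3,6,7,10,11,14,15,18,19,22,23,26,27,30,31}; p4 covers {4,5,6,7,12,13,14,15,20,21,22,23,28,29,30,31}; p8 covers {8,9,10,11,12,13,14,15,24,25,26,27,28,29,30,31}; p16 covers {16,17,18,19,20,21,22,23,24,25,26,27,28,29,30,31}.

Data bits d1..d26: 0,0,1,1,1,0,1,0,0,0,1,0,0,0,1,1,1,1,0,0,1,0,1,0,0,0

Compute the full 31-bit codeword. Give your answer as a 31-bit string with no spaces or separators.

0100011110100010000111100101000

Place data at non-parity positions: p1 p2 0 p4 0 1 1 p8 1 0 1 0 0 0 1 p16 0 0 0 1 1 1 1 0 0 1 0 1 0 0 0
p1 (pos 1,3,5,7,9,11,13,15,17,19,21,23,25,27,29,31): XOR of data positions = 0⊕0⊕1⊕1⊕1⊕0⊕1⊕0⊕0⊕1⊕1⊕0⊕0⊕0⊕0 = 0
p2 (pos 2,3,6,7,10,11,14,15,18,19,22,23,26,27,30,31): XOR of data positions = 0⊕1⊕1⊕0⊕1⊕0⊕1⊕0⊕0⊕1⊕1⊕1⊕0⊕0⊕0 = 1
p4 (pos 4,5,6,7,12,13,14,15,20,21,22,23,28,29,30,31): XOR of data positions = 0⊕1⊕1⊕0⊕0⊕0⊕1⊕1⊕1⊕1⊕1⊕1⊕0⊕0⊕0 = 0
p8 (pos 8,9,10,11,12,13,14,15,24,25,26,27,28,29,30,31): XOR of data positions = 1⊕0⊕1⊕0⊕0⊕0⊕1⊕0⊕0⊕1⊕0⊕1⊕0⊕0⊕0 = 1
p16 (pos 16,17,18,19,20,21,22,23,24,25,26,27,28,29,30,31): XOR of data positions = 0⊕0⊕0⊕1⊕1⊕1⊕1⊕0⊕0⊕1⊕0⊕1⊕0⊕0⊕0 = 0
Codeword: 0100011110100010000111100101000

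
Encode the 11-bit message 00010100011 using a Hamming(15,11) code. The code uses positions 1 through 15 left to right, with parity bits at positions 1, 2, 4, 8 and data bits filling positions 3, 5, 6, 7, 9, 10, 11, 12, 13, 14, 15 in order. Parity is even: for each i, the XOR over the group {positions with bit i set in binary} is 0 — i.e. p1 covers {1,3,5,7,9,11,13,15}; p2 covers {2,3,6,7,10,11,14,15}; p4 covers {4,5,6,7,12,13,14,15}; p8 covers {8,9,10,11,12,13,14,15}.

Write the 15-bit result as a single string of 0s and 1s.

Place data at non-parity positions: p1 p2 0 p4 0 0 1 p8 0 1 0 0 0 1 1
p1 (pos 1,3,5,7,9,11,13,15): XOR of data positions = 0⊕0⊕1⊕0⊕0⊕0⊕1 = 0
p2 (pos 2,3,6,7,10,11,14,15): XOR of data positions = 0⊕0⊕1⊕1⊕0⊕1⊕1 = 0
p4 (pos 4,5,6,7,12,13,14,15): XOR of data positions = 0⊕0⊕1⊕0⊕0⊕1⊕1 = 1
p8 (pos 8,9,10,11,12,13,14,15): XOR of data positions = 0⊕1⊕0⊕0⊕0⊕1⊕1 = 1
Codeword: 000100110100011

000100110100011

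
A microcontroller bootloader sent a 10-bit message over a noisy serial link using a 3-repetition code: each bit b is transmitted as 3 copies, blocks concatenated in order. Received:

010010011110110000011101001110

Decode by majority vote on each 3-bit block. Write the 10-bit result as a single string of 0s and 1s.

0011101101

Block 1 (010): 1 one → 0
Block 2 (010): 1 one → 0
Block 3 (011): 2 ones → 1
Block 4 (110): 2 ones → 1
Block 5 (110): 2 ones → 1
Block 6 (000): 0 ones → 0
Block 7 (011): 2 ones → 1
Block 8 (101): 2 ones → 1
Block 9 (001): 1 one → 0
Block 10 (110): 2 ones → 1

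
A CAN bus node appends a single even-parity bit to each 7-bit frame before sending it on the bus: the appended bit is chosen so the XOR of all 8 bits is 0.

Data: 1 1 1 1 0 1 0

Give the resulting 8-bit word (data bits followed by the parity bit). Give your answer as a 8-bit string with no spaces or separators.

XOR of the 7 data bits: 1⊕1⊕1⊕1⊕0⊕1⊕0 = 1
Parity bit = 1 (so all 8 bits XOR to 0).

11110101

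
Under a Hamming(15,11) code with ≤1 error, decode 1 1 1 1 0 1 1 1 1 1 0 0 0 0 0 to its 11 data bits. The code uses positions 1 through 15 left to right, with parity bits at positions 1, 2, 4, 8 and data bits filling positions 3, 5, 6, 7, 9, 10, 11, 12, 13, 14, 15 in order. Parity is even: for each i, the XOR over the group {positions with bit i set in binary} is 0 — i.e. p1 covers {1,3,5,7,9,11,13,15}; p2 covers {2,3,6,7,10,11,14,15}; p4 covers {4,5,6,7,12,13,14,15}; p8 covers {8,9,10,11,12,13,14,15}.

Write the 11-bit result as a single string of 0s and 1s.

10111100010

s1 (pos 1,3,5,7,9,11,13,15): 1⊕1⊕0⊕1⊕1⊕0⊕0⊕0 = 0
s2 (pos 2,3,6,7,10,11,14,15): 1⊕1⊕1⊕1⊕1⊕0⊕0⊕0 = 1
s4 (pos 4,5,6,7,12,13,14,15): 1⊕0⊕1⊕1⊕0⊕0⊕0⊕0 = 1
s8 (pos 8,9,10,11,12,13,14,15): 1⊕1⊕1⊕0⊕0⊕0⊕0⊕0 = 1
Syndrome s8…s1 = 1110 → error at position 14.
Flip position 14: 111101111100000 → 111101111100010
Read data bits from positions 3,5,6,7,9,10,11,12,13,14,15: 10111100010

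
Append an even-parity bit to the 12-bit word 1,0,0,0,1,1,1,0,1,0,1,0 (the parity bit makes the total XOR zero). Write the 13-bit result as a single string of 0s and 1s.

XOR of the 12 data bits: 1⊕0⊕0⊕0⊕1⊕1⊕1⊕0⊕1⊕0⊕1⊕0 = 0
Parity bit = 0 (so all 13 bits XOR to 0).

1000111010100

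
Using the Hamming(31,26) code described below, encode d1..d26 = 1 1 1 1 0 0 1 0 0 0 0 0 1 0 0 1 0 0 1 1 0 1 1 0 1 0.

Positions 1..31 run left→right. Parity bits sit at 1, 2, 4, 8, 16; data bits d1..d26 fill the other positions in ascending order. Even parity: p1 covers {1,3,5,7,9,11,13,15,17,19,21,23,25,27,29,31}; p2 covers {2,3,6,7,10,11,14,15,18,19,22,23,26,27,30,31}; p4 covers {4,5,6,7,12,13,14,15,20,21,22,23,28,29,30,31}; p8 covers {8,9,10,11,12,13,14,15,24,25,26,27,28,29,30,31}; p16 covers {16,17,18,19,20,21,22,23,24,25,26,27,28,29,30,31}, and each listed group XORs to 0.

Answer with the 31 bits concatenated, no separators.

1110111000100001010010011011010

Place data at non-parity positions: p1 p2 1 p4 1 1 1 p8 0 0 1 0 0 0 0 p16 0 1 0 0 1 0 0 1 1 0 1 1 0 1 0
p1 (pos 1,3,5,7,9,11,13,15,17,19,21,23,25,27,29,31): XOR of data positions = 1⊕1⊕1⊕0⊕1⊕0⊕0⊕0⊕0⊕1⊕0⊕1⊕1⊕0⊕0 = 1
p2 (pos 2,3,6,7,10,11,14,15,18,19,22,23,26,27,30,31): XOR of data positions = 1⊕1⊕1⊕0⊕1⊕0⊕0⊕1⊕0⊕0⊕0⊕0⊕1⊕1⊕0 = 1
p4 (pos 4,5,6,7,12,13,14,15,20,21,22,23,28,29,30,31): XOR of data positions = 1⊕1⊕1⊕0⊕0⊕0⊕0⊕0⊕1⊕0⊕0⊕1⊕0⊕1⊕0 = 0
p8 (pos 8,9,10,11,12,13,14,15,24,25,26,27,28,29,30,31): XOR of data positions = 0⊕0⊕1⊕0⊕0⊕0⊕0⊕1⊕1⊕0⊕1⊕1⊕0⊕1⊕0 = 0
p16 (pos 16,17,18,19,20,21,22,23,24,25,26,27,28,29,30,31): XOR of data positions = 0⊕1⊕0⊕0⊕1⊕0⊕0⊕1⊕1⊕0⊕1⊕1⊕0⊕1⊕0 = 1
Codeword: 1110111000100001010010011011010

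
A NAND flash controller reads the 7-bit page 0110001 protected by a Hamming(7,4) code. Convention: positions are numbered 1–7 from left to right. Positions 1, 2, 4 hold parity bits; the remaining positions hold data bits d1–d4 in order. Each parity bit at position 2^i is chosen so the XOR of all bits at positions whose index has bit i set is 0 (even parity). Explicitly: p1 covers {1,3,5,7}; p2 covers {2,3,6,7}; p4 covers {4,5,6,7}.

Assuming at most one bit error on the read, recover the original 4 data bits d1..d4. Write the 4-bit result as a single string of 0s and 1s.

s1 (pos 1,3,5,7): 0⊕1⊕0⊕1 = 0
s2 (pos 2,3,6,7): 1⊕1⊕0⊕1 = 1
s4 (pos 4,5,6,7): 0⊕0⊕0⊕1 = 1
Syndrome s4…s1 = 110 → error at position 6.
Flip position 6: 0110001 → 0110011
Read data bits from positions 3,5,6,7: 1011

1011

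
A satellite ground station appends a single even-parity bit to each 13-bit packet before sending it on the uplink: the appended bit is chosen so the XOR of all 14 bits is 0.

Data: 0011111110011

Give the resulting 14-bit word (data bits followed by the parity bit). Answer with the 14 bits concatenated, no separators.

00111111100111

XOR of the 13 data bits: 0⊕0⊕1⊕1⊕1⊕1⊕1⊕1⊕1⊕0⊕0⊕1⊕1 = 1
Parity bit = 1 (so all 14 bits XOR to 0).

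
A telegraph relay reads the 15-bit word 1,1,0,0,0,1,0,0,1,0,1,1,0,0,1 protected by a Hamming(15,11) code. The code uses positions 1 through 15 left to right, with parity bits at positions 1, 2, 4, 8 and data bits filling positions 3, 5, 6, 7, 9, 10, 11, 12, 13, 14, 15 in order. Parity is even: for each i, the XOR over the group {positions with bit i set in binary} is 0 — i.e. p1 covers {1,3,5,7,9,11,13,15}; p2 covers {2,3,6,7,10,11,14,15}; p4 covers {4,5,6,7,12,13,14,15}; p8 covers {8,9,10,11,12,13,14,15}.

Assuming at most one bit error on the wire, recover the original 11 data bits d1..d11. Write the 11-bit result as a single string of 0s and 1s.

s1 (pos 1,3,5,7,9,11,13,15): 1⊕0⊕0⊕0⊕1⊕1⊕0⊕1 = 0
s2 (pos 2,3,6,7,10,11,14,15): 1⊕0⊕1⊕0⊕0⊕1⊕0⊕1 = 0
s4 (pos 4,5,6,7,12,13,14,15): 0⊕0⊕1⊕0⊕1⊕0⊕0⊕1 = 1
s8 (pos 8,9,10,11,12,13,14,15): 0⊕1⊕0⊕1⊕1⊕0⊕0⊕1 = 0
Syndrome s8…s1 = 0100 → error at position 4.
Flip position 4: 110001001011001 → 110101001011001
Read data bits from positions 3,5,6,7,9,10,11,12,13,14,15: 00101011001

00101011001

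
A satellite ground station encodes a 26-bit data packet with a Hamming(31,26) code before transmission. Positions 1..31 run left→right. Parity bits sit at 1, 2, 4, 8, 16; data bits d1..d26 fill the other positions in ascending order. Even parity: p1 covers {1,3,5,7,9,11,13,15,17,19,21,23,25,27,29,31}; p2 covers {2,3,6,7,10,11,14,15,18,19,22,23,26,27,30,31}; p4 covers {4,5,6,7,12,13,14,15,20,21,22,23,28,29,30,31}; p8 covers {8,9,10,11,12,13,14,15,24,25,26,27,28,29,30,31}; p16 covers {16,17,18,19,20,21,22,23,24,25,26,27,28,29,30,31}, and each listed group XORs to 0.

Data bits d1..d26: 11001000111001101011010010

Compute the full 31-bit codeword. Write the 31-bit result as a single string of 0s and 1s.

Place data at non-parity positions: p1 p2 1 p4 1 0 0 p8 1 0 0 0 1 1 1 p16 0 0 1 1 0 1 0 1 1 0 1 0 0 1 0
p1 (pos 1,3,5,7,9,11,13,15,17,19,21,23,25,27,29,31): XOR of data positions = 1⊕1⊕0⊕1⊕0⊕1⊕1⊕0⊕1⊕0⊕0⊕1⊕1⊕0⊕0 = 0
p2 (pos 2,3,6,7,10,11,14,15,18,19,22,23,26,27,30,31): XOR of data positions = 1⊕0⊕0⊕0⊕0⊕1⊕1⊕0⊕1⊕1⊕0⊕0⊕1⊕1⊕0 = 1
p4 (pos 4,5,6,7,12,13,14,15,20,21,22,23,28,29,30,31): XOR of data positions = 1⊕0⊕0⊕0⊕1⊕1⊕1⊕1⊕0⊕1⊕0⊕0⊕0⊕1⊕0 = 1
p8 (pos 8,9,10,11,12,13,14,15,24,25,26,27,28,29,30,31): XOR of data positions = 1⊕0⊕0⊕0⊕1⊕1⊕1⊕1⊕1⊕0⊕1⊕0⊕0⊕1⊕0 = 0
p16 (pos 16,17,18,19,20,21,22,23,24,25,26,27,28,29,30,31): XOR of data positions = 0⊕0⊕1⊕1⊕0⊕1⊕0⊕1⊕1⊕0⊕1⊕0⊕0⊕1⊕0 = 1
Codeword: 0111100010001111001101011010010

0111100010001111001101011010010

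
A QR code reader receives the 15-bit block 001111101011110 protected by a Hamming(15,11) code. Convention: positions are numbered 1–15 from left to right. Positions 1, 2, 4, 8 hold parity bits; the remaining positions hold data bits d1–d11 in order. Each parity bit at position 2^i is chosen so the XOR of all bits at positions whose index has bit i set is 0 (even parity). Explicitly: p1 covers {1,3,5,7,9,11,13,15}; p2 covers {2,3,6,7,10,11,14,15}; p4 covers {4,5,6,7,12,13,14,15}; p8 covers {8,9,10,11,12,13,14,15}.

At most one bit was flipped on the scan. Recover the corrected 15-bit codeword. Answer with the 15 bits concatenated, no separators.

s1 (pos 1,3,5,7,9,11,13,15): 0⊕1⊕1⊕1⊕1⊕1⊕1⊕0 = 0
s2 (pos 2,3,6,7,10,11,14,15): 0⊕1⊕1⊕1⊕0⊕1⊕1⊕0 = 1
s4 (pos 4,5,6,7,12,13,14,15): 1⊕1⊕1⊕1⊕1⊕1⊕1⊕0 = 1
s8 (pos 8,9,10,11,12,13,14,15): 0⊕1⊕0⊕1⊕1⊕1⊕1⊕0 = 1
Syndrome s8…s1 = 1110 → error at position 14.
Flip position 14: 001111101011110 → 001111101011100

001111101011100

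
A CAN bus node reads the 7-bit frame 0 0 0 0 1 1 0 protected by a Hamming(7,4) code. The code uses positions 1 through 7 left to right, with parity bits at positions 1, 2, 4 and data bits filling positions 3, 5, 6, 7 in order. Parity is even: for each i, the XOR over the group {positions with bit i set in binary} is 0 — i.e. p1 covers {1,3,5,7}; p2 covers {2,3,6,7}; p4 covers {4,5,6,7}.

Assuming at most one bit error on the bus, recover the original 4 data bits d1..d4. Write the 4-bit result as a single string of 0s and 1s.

s1 (pos 1,3,5,7): 0⊕0⊕1⊕0 = 1
s2 (pos 2,3,6,7): 0⊕0⊕1⊕0 = 1
s4 (pos 4,5,6,7): 0⊕1⊕1⊕0 = 0
Syndrome s4…s1 = 011 → error at position 3.
Flip position 3: 0000110 → 0010110
Read data bits from positions 3,5,6,7: 1110

1110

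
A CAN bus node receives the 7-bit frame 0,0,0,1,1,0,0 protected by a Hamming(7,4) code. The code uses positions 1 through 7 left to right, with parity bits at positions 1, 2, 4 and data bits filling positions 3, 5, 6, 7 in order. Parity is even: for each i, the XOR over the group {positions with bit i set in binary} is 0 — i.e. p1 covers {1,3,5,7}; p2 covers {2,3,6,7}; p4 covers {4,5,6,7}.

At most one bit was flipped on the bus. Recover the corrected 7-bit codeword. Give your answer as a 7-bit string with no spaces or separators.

s1 (pos 1,3,5,7): 0⊕0⊕1⊕0 = 1
s2 (pos 2,3,6,7): 0⊕0⊕0⊕0 = 0
s4 (pos 4,5,6,7): 1⊕1⊕0⊕0 = 0
Syndrome s4…s1 = 001 → error at position 1.
Flip position 1: 0001100 → 1001100

1001100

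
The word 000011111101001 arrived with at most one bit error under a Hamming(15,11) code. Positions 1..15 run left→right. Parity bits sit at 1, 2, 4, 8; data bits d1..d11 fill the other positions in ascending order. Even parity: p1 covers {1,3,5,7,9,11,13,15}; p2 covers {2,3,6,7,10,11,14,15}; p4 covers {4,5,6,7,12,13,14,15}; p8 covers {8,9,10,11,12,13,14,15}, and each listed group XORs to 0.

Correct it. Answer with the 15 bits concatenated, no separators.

000011111100001

s1 (pos 1,3,5,7,9,11,13,15): 0⊕0⊕1⊕1⊕1⊕0⊕0⊕1 = 0
s2 (pos 2,3,6,7,10,11,14,15): 0⊕0⊕1⊕1⊕1⊕0⊕0⊕1 = 0
s4 (pos 4,5,6,7,12,13,14,15): 0⊕1⊕1⊕1⊕1⊕0⊕0⊕1 = 1
s8 (pos 8,9,10,11,12,13,14,15): 1⊕1⊕1⊕0⊕1⊕0⊕0⊕1 = 1
Syndrome s8…s1 = 1100 → error at position 12.
Flip position 12: 000011111101001 → 000011111100001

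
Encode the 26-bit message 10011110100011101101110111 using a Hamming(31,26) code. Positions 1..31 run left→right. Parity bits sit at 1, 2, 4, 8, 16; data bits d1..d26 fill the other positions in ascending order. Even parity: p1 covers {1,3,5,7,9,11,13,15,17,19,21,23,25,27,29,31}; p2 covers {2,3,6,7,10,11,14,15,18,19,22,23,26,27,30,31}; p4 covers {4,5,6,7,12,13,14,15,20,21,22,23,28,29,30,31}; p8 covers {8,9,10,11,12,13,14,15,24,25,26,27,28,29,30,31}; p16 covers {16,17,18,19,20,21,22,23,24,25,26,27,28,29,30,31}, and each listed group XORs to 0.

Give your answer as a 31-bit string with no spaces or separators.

1010001011101001011101101110111

Place data at non-parity positions: p1 p2 1 p4 0 0 1 p8 1 1 1 0 1 0 0 p16 0 1 1 1 0 1 1 0 1 1 1 0 1 1 1
p1 (pos 1,3,5,7,9,11,13,15,17,19,21,23,25,27,29,31): XOR of data positions = 1⊕0⊕1⊕1⊕1⊕1⊕0⊕0⊕1⊕0⊕1⊕1⊕1⊕1⊕1 = 1
p2 (pos 2,3,6,7,10,11,14,15,18,19,22,23,26,27,30,31): XOR of data positions = 1⊕0⊕1⊕1⊕1⊕0⊕0⊕1⊕1⊕1⊕1⊕1⊕1⊕1⊕1 = 0
p4 (pos 4,5,6,7,12,13,14,15,20,21,22,23,28,29,30,31): XOR of data positions = 0⊕0⊕1⊕0⊕1⊕0⊕0⊕1⊕0⊕1⊕1⊕0⊕1⊕1⊕1 = 0
p8 (pos 8,9,10,11,12,13,14,15,24,25,26,27,28,29,30,31): XOR of data positions = 1⊕1⊕1⊕0⊕1⊕0⊕0⊕0⊕1⊕1⊕1⊕0⊕1⊕1⊕1 = 0
p16 (pos 16,17,18,19,20,21,22,23,24,25,26,27,28,29,30,31): XOR of data positions = 0⊕1⊕1⊕1⊕0⊕1⊕1⊕0⊕1⊕1⊕1⊕0⊕1⊕1⊕1 = 1
Codeword: 1010001011101001011101101110111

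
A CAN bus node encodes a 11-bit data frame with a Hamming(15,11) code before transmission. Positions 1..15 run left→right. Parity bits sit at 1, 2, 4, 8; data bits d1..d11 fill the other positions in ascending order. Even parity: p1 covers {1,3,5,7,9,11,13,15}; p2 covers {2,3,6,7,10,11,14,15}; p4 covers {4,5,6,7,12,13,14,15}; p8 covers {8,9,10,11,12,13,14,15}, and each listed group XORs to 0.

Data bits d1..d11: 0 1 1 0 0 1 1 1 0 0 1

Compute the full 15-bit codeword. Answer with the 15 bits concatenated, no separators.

100011000111001

Place data at non-parity positions: p1 p2 0 p4 1 1 0 p8 0 1 1 1 0 0 1
p1 (pos 1,3,5,7,9,11,13,15): XOR of data positions = 0⊕1⊕0⊕0⊕1⊕0⊕1 = 1
p2 (pos 2,3,6,7,10,11,14,15): XOR of data positions = 0⊕1⊕0⊕1⊕1⊕0⊕1 = 0
p4 (pos 4,5,6,7,12,13,14,15): XOR of data positions = 1⊕1⊕0⊕1⊕0⊕0⊕1 = 0
p8 (pos 8,9,10,11,12,13,14,15): XOR of data positions = 0⊕1⊕1⊕1⊕0⊕0⊕1 = 0
Codeword: 100011000111001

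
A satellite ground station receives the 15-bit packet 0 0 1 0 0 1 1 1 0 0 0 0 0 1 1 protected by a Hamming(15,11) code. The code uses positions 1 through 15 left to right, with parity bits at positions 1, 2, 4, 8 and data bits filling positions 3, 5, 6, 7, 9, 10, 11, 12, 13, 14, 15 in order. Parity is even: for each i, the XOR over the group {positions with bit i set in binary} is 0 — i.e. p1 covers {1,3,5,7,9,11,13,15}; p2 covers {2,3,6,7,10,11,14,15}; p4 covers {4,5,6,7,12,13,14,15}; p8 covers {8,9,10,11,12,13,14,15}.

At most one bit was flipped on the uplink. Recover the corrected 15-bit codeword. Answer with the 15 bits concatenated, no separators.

s1 (pos 1,3,5,7,9,11,13,15): 0⊕1⊕0⊕1⊕0⊕0⊕0⊕1 = 1
s2 (pos 2,3,6,7,10,11,14,15): 0⊕1⊕1⊕1⊕0⊕0⊕1⊕1 = 1
s4 (pos 4,5,6,7,12,13,14,15): 0⊕0⊕1⊕1⊕0⊕0⊕1⊕1 = 0
s8 (pos 8,9,10,11,12,13,14,15): 1⊕0⊕0⊕0⊕0⊕0⊕1⊕1 = 1
Syndrome s8…s1 = 1011 → error at position 11.
Flip position 11: 001001110000011 → 001001110010011

001001110010011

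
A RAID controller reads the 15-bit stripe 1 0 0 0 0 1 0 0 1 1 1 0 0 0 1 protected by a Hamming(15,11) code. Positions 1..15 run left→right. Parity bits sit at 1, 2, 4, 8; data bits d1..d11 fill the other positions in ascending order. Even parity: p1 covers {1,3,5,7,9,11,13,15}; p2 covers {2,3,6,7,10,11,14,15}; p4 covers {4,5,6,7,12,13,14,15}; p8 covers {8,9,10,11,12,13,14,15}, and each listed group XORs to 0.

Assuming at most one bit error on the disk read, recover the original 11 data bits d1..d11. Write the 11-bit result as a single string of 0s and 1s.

00101110001

s1 (pos 1,3,5,7,9,11,13,15): 1⊕0⊕0⊕0⊕1⊕1⊕0⊕1 = 0
s2 (pos 2,3,6,7,10,11,14,15): 0⊕0⊕1⊕0⊕1⊕1⊕0⊕1 = 0
s4 (pos 4,5,6,7,12,13,14,15): 0⊕0⊕1⊕0⊕0⊕0⊕0⊕1 = 0
s8 (pos 8,9,10,11,12,13,14,15): 0⊕1⊕1⊕1⊕0⊕0⊕0⊕1 = 0
Syndrome s8…s1 = 0000 → no error.
Read data bits from positions 3,5,6,7,9,10,11,12,13,14,15: 00101110001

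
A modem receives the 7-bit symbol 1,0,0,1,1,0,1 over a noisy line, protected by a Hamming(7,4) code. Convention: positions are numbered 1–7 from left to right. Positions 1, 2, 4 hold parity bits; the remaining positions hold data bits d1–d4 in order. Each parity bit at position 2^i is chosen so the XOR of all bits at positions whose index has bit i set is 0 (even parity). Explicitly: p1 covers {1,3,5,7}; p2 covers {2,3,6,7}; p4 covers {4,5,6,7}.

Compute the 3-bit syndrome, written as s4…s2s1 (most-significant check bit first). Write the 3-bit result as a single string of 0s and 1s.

111

s1 (pos 1,3,5,7): 1⊕0⊕1⊕1 = 1
s2 (pos 2,3,6,7): 0⊕0⊕0⊕1 = 1
s4 (pos 4,5,6,7): 1⊕1⊕0⊕1 = 1
Syndrome s4…s1 = 111 → error at position 7.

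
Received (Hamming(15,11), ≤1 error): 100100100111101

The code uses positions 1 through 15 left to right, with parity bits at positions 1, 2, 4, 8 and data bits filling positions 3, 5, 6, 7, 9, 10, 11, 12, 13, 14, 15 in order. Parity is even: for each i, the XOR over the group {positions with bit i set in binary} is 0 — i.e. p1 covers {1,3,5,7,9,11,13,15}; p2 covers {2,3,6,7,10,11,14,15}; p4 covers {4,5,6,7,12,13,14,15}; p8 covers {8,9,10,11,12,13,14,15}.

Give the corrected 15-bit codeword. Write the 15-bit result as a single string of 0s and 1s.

100100100111001

s1 (pos 1,3,5,7,9,11,13,15): 1⊕0⊕0⊕1⊕0⊕1⊕1⊕1 = 1
s2 (pos 2,3,6,7,10,11,14,15): 0⊕0⊕0⊕1⊕1⊕1⊕0⊕1 = 0
s4 (pos 4,5,6,7,12,13,14,15): 1⊕0⊕0⊕1⊕1⊕1⊕0⊕1 = 1
s8 (pos 8,9,10,11,12,13,14,15): 0⊕0⊕1⊕1⊕1⊕1⊕0⊕1 = 1
Syndrome s8…s1 = 1101 → error at position 13.
Flip position 13: 100100100111101 → 100100100111001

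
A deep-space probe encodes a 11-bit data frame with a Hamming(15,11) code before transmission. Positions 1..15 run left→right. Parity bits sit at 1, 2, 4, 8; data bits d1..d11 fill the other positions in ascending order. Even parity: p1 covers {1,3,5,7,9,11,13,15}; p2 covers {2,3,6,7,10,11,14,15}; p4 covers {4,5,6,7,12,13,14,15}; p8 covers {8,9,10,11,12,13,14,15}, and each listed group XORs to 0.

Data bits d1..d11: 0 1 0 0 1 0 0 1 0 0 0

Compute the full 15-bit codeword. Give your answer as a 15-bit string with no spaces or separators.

Place data at non-parity positions: p1 p2 0 p4 1 0 0 p8 1 0 0 1 0 0 0
p1 (pos 1,3,5,7,9,11,13,15): XOR of data positions = 0⊕1⊕0⊕1⊕0⊕0⊕0 = 0
p2 (pos 2,3,6,7,10,11,14,15): XOR of data positions = 0⊕0⊕0⊕0⊕0⊕0⊕0 = 0
p4 (pos 4,5,6,7,12,13,14,15): XOR of data positions = 1⊕0⊕0⊕1⊕0⊕0⊕0 = 0
p8 (pos 8,9,10,11,12,13,14,15): XOR of data positions = 1⊕0⊕0⊕1⊕0⊕0⊕0 = 0
Codeword: 000010001001000

000010001001000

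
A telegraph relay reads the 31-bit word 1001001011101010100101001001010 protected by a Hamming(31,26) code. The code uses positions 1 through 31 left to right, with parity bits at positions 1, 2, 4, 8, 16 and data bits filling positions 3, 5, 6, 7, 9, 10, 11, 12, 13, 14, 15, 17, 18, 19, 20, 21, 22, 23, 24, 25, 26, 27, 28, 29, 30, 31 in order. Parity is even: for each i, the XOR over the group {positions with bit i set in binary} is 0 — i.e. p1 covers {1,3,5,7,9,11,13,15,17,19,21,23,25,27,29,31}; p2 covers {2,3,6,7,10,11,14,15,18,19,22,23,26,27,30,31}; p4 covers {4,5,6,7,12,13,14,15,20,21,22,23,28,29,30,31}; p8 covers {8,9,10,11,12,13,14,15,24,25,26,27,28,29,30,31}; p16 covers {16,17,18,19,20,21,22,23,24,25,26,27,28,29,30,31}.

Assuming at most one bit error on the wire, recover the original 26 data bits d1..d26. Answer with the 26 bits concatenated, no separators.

00011110101100101001001010

s1 (pos 1,3,5,7,9,11,13,15,17,19,21,23,25,27,29,31): 1⊕0⊕0⊕1⊕1⊕1⊕1⊕1⊕1⊕0⊕0⊕0⊕1⊕0⊕0⊕0 = 0
s2 (pos 2,3,6,7,10,11,14,15,18,19,22,23,26,27,30,31): 0⊕0⊕0⊕1⊕1⊕1⊕0⊕1⊕0⊕0⊕1⊕0⊕0⊕0⊕1⊕0 = 0
s4 (pos 4,5,6,7,12,13,14,15,20,21,22,23,28,29,30,31): 1⊕0⊕0⊕1⊕0⊕1⊕0⊕1⊕1⊕0⊕1⊕0⊕1⊕0⊕1⊕0 = 0
s8 (pos 8,9,10,11,12,13,14,15,24,25,26,27,28,29,30,31): 0⊕1⊕1⊕1⊕0⊕1⊕0⊕1⊕0⊕1⊕0⊕0⊕1⊕0⊕1⊕0 = 0
s16 (pos 16,17,18,19,20,21,22,23,24,25,26,27,28,29,30,31): 0⊕1⊕0⊕0⊕1⊕0⊕1⊕0⊕0⊕1⊕0⊕0⊕1⊕0⊕1⊕0 = 0
Syndrome s16…s1 = 00000 → no error.
Read data bits from positions 3,5,6,7,9,10,11,12,13,14,15,17,18,19,20,21,22,23,24,25,26,27,28,29,30,31: 00011110101100101001001010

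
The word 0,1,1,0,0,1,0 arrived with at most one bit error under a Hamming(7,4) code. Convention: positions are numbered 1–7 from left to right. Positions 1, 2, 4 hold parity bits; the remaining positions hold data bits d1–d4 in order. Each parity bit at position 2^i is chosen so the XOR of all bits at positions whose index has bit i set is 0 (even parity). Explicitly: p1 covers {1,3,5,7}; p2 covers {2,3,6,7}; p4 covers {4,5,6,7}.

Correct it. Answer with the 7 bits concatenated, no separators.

s1 (pos 1,3,5,7): 0⊕1⊕0⊕0 = 1
s2 (pos 2,3,6,7): 1⊕1⊕1⊕0 = 1
s4 (pos 4,5,6,7): 0⊕0⊕1⊕0 = 1
Syndrome s4…s1 = 111 → error at position 7.
Flip position 7: 0110010 → 0110011

0110011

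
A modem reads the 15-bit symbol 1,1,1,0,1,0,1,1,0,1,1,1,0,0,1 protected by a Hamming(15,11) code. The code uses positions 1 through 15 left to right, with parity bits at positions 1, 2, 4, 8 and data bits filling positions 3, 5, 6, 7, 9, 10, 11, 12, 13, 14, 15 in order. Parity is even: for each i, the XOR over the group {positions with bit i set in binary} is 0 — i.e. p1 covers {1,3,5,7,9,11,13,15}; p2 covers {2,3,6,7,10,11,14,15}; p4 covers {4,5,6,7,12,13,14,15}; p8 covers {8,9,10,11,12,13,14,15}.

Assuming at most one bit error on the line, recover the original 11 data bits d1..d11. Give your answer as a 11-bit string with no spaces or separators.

s1 (pos 1,3,5,7,9,11,13,15): 1⊕1⊕1⊕1⊕0⊕1⊕0⊕1 = 0
s2 (pos 2,3,6,7,10,11,14,15): 1⊕1⊕0⊕1⊕1⊕1⊕0⊕1 = 0
s4 (pos 4,5,6,7,12,13,14,15): 0⊕1⊕0⊕1⊕1⊕0⊕0⊕1 = 0
s8 (pos 8,9,10,11,12,13,14,15): 1⊕0⊕1⊕1⊕1⊕0⊕0⊕1 = 1
Syndrome s8…s1 = 1000 → error at position 8.
Flip position 8: 111010110111001 → 111010100111001
Read data bits from positions 3,5,6,7,9,10,11,12,13,14,15: 11010111001

11010111001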